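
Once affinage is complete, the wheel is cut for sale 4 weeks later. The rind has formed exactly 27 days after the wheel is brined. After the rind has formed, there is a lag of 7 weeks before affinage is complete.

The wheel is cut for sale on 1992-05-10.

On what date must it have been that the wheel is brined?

The wheel is cut for sale: May 10, 1992.
Affinage is complete: May 10, 1992 − 4 weeks = Apr 12, 1992.
The rind has formed: Apr 12, 1992 − 7 weeks = Feb 23, 1992.
The wheel is brined: Feb 23, 1992 − 27 days = Jan 27, 1992.

1992-01-27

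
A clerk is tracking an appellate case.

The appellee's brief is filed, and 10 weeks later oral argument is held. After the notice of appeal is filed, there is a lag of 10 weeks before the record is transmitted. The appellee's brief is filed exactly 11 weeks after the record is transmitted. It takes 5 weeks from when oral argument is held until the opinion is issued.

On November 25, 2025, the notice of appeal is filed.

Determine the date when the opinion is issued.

The notice of appeal is filed: Nov 25, 2025.
The record is transmitted: Nov 25, 2025 + 10 weeks = Feb 3, 2026.
The appellee's brief is filed: Feb 3, 2026 + 11 weeks = Apr 21, 2026.
Oral argument is held: Apr 21, 2026 + 10 weeks = Jun 30, 2026.
The opinion is issued: Jun 30, 2026 + 5 weeks = Aug 4, 2026.

August 4, 2026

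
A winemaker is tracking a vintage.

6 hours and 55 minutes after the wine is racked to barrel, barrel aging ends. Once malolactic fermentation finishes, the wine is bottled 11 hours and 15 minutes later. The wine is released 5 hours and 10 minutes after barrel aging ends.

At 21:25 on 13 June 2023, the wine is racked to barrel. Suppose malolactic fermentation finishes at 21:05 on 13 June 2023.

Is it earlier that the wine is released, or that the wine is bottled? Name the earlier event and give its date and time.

The wine is bottled — 08:20 on 14 June 2023

The wine is racked to barrel: 21:25 Jun 13, 2023.
Barrel aging ends: 21:25 Jun 13, 2023 + 6h55m = 04:20 Jun 14, 2023.
The wine is released: 04:20 Jun 14, 2023 + 5h10m = 09:30 Jun 14, 2023.
Malolactic fermentation finishes: 21:05 Jun 13, 2023.
The wine is bottled: 21:05 Jun 13, 2023 + 11h15m = 08:20 Jun 14, 2023.
Comparing: the wine is released at 09:30 Jun 14, 2023 vs the wine is bottled at 08:20 Jun 14, 2023. Earlier: the wine is bottled.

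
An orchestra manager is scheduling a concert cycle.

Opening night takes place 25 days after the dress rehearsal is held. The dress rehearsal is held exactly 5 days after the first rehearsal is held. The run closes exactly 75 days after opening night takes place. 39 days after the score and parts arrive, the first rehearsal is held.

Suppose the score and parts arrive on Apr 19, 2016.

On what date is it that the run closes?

The score and parts arrive: Apr 19, 2016.
The first rehearsal is held: Apr 19, 2016 + 39 days = May 28, 2016.
The dress rehearsal is held: May 28, 2016 + 5 days = Jun 2, 2016.
Opening night takes place: Jun 2, 2016 + 25 days = Jun 27, 2016.
The run closes: Jun 27, 2016 + 75 days = Sep 10, 2016.

Sep 10, 2016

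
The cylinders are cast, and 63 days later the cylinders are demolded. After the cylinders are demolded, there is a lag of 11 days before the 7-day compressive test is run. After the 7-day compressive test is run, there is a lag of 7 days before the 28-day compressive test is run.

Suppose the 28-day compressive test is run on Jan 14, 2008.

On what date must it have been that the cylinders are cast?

Oct 25, 2007

The 28-day compressive test is run: Jan 14, 2008.
The 7-day compressive test is run: Jan 14, 2008 − 7 days = Jan 7, 2008.
The cylinders are demolded: Jan 7, 2008 − 11 days = Dec 27, 2007.
The cylinders are cast: Dec 27, 2007 − 63 days = Oct 25, 2007.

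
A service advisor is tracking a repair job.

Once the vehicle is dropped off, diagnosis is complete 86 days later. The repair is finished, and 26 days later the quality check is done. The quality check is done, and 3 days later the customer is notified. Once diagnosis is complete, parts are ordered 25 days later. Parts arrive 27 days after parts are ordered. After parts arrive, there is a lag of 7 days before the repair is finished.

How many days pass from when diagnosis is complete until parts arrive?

52 days

Causal path: diagnosis is complete → parts are ordered → parts arrive.
Total delay along the path: 25 + 27 = 52 days.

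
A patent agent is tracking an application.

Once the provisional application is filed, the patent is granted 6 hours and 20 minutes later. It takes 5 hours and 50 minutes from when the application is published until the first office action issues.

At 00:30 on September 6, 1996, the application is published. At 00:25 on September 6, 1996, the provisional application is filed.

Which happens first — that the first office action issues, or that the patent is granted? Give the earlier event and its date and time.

The application is published: 00:30 Sep 6, 1996.
The first office action issues: 00:30 Sep 6, 1996 + 5h50m = 06:20 Sep 6, 1996.
The provisional application is filed: 00:25 Sep 6, 1996.
The patent is granted: 00:25 Sep 6, 1996 + 6h20m = 06:45 Sep 6, 1996.
Comparing: the first office action issues at 06:20 Sep 6, 1996 vs the patent is granted at 06:45 Sep 6, 1996. Earlier: the first office action issues.

The first office action issues — 06:20 on September 6, 1996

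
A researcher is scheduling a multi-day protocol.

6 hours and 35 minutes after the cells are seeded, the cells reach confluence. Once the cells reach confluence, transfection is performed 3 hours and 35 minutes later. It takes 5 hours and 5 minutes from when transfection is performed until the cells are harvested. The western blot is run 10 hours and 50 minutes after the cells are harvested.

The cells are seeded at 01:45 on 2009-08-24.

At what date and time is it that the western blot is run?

03:50 on 2009-08-25

The cells are seeded: 01:45 Aug 24, 2009.
The cells reach confluence: 01:45 Aug 24, 2009 + 6h35m = 08:20 Aug 24, 2009.
Transfection is performed: 08:20 Aug 24, 2009 + 3h35m = 11:55 Aug 24, 2009.
The cells are harvested: 11:55 Aug 24, 2009 + 5h05m = 17:00 Aug 24, 2009.
The western blot is run: 17:00 Aug 24, 2009 + 10h50m = 03:50 Aug 25, 2009.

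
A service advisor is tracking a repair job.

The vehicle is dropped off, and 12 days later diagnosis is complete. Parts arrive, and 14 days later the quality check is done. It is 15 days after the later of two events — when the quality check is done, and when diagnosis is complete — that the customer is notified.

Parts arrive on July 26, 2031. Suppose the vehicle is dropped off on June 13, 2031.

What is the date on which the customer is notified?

August 24, 2031

Parts arrive: Jul 26, 2031.
The quality check is done: Jul 26, 2031 + 14 days = Aug 9, 2031.
The vehicle is dropped off: Jun 13, 2031.
Diagnosis is complete: Jun 13, 2031 + 12 days = Jun 25, 2031.
Both prerequisites met — the quality check is done (Aug 9, 2031), diagnosis is complete (Jun 25, 2031); the later is Aug 9, 2031.
The customer is notified: Aug 9, 2031 + 15 days = Aug 24, 2031.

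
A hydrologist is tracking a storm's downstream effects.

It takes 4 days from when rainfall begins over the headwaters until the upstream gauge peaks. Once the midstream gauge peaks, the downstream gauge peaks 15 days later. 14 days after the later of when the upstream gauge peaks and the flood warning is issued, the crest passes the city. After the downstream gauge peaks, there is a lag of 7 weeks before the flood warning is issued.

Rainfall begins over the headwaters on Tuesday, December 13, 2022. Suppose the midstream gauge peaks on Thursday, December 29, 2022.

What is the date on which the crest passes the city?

Rainfall begins over the headwaters: Dec 13, 2022.
The upstream gauge peaks: Dec 13, 2022 + 4 days = Dec 17, 2022.
The midstream gauge peaks: Dec 29, 2022.
The downstream gauge peaks: Dec 29, 2022 + 15 days = Jan 13, 2023.
The flood warning is issued: Jan 13, 2023 + 7 weeks = Mar 3, 2023.
Both prerequisites met — the upstream gauge peaks (Dec 17, 2022), the flood warning is issued (Mar 3, 2023); the later is Mar 3, 2023.
The crest passes the city: Mar 3, 2023 + 14 days = Mar 17, 2023.

Friday, March 17, 2023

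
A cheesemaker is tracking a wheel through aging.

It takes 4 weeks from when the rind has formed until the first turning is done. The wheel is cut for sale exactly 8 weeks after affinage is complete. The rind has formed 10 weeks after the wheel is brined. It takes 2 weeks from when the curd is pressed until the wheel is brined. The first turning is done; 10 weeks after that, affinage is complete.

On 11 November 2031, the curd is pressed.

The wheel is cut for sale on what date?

The curd is pressed: Nov 11, 2031.
The wheel is brined: Nov 11, 2031 + 2 weeks = Nov 25, 2031.
The rind has formed: Nov 25, 2031 + 10 weeks = Feb 3, 2032.
The first turning is done: Feb 3, 2032 + 4 weeks = Mar 2, 2032.
Affinage is complete: Mar 2, 2032 + 10 weeks = May 11, 2032.
The wheel is cut for sale: May 11, 2032 + 8 weeks = Jul 6, 2032.

6 July 2032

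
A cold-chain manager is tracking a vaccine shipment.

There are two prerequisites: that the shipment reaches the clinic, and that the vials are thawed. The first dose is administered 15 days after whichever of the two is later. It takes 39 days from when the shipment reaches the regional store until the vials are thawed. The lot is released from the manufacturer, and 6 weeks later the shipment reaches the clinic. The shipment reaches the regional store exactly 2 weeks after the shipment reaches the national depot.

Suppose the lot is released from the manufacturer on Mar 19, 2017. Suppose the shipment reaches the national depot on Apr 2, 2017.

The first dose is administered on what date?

The lot is released from the manufacturer: Mar 19, 2017.
The shipment reaches the clinic: Mar 19, 2017 + 6 weeks = Apr 30, 2017.
The shipment reaches the national depot: Apr 2, 2017.
The shipment reaches the regional store: Apr 2, 2017 + 2 weeks = Apr 16, 2017.
The vials are thawed: Apr 16, 2017 + 39 days = May 25, 2017.
Both prerequisites met — the shipment reaches the clinic (Apr 30, 2017), the vials are thawed (May 25, 2017); the later is May 25, 2017.
The first dose is administered: May 25, 2017 + 15 days = Jun 9, 2017.

Jun 9, 2017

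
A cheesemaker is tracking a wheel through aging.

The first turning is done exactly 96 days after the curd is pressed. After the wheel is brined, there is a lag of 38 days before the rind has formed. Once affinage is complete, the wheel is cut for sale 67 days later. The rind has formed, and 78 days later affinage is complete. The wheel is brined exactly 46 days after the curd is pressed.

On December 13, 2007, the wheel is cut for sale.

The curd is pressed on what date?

The wheel is cut for sale: Dec 13, 2007.
Affinage is complete: Dec 13, 2007 − 67 days = Oct 7, 2007.
The rind has formed: Oct 7, 2007 − 78 days = Jul 21, 2007.
The wheel is brined: Jul 21, 2007 − 38 days = Jun 13, 2007.
The curd is pressed: Jun 13, 2007 − 46 days = Apr 28, 2007.

April 28, 2007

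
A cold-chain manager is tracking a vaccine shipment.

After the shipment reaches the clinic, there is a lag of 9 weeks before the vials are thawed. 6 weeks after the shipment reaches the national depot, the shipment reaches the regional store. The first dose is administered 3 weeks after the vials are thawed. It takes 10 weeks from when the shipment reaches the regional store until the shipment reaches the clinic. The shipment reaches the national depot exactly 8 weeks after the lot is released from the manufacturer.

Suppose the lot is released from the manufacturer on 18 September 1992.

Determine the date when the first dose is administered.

28 May 1993

The lot is released from the manufacturer: Sep 18, 1992.
The shipment reaches the national depot: Sep 18, 1992 + 8 weeks = Nov 13, 1992.
The shipment reaches the regional store: Nov 13, 1992 + 6 weeks = Dec 25, 1992.
The shipment reaches the clinic: Dec 25, 1992 + 10 weeks = Mar 5, 1993.
The vials are thawed: Mar 5, 1993 + 9 weeks = May 7, 1993.
The first dose is administered: May 7, 1993 + 3 weeks = May 28, 1993.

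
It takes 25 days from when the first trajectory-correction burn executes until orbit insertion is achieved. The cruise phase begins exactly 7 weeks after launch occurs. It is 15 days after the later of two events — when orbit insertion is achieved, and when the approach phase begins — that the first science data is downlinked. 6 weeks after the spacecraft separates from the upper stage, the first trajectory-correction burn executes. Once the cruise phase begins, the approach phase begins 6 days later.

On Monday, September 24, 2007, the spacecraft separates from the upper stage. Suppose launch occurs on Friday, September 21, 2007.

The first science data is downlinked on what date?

The spacecraft separates from the upper stage: Sep 24, 2007.
The first trajectory-correction burn executes: Sep 24, 2007 + 6 weeks = Nov 5, 2007.
Orbit insertion is achieved: Nov 5, 2007 + 25 days = Nov 30, 2007.
Launch occurs: Sep 21, 2007.
The cruise phase begins: Sep 21, 2007 + 7 weeks = Nov 9, 2007.
The approach phase begins: Nov 9, 2007 + 6 days = Nov 15, 2007.
Both prerequisites met — orbit insertion is achieved (Nov 30, 2007), the approach phase begins (Nov 15, 2007); the later is Nov 30, 2007.
The first science data is downlinked: Nov 30, 2007 + 15 days = Dec 15, 2007.

Saturday, December 15, 2007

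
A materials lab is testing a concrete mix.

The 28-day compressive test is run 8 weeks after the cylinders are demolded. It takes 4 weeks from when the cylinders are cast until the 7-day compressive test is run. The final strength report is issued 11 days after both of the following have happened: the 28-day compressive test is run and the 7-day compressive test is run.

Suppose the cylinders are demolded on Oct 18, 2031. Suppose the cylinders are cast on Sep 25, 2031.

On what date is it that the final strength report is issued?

The cylinders are demolded: Oct 18, 2031.
The 28-day compressive test is run: Oct 18, 2031 + 8 weeks = Dec 13, 2031.
The cylinders are cast: Sep 25, 2031.
The 7-day compressive test is run: Sep 25, 2031 + 4 weeks = Oct 23, 2031.
Both prerequisites met — the 28-day compressive test is run (Dec 13, 2031), the 7-day compressive test is run (Oct 23, 2031); the later is Dec 13, 2031.
The final strength report is issued: Dec 13, 2031 + 11 days = Dec 24, 2031.

Dec 24, 2031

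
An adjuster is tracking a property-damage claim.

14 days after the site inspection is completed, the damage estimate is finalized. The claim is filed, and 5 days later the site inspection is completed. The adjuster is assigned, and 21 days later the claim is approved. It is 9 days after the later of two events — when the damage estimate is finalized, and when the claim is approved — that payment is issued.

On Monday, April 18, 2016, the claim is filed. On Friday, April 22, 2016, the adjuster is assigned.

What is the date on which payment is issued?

Sunday, May 22, 2016

The claim is filed: Apr 18, 2016.
The site inspection is completed: Apr 18, 2016 + 5 days = Apr 23, 2016.
The damage estimate is finalized: Apr 23, 2016 + 14 days = May 7, 2016.
The adjuster is assigned: Apr 22, 2016.
The claim is approved: Apr 22, 2016 + 21 days = May 13, 2016.
Both prerequisites met — the damage estimate is finalized (May 7, 2016), the claim is approved (May 13, 2016); the later is May 13, 2016.
Payment is issued: May 13, 2016 + 9 days = May 22, 2016.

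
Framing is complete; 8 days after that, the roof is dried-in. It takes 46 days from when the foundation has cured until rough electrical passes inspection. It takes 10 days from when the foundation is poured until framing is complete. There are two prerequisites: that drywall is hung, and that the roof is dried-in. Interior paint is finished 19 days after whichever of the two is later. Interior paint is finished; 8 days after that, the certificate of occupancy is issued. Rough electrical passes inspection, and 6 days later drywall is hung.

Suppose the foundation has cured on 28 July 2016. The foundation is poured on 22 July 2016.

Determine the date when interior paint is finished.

The foundation has cured: Jul 28, 2016.
Rough electrical passes inspection: Jul 28, 2016 + 46 days = Sep 12, 2016.
Drywall is hung: Sep 12, 2016 + 6 days = Sep 18, 2016.
The foundation is poured: Jul 22, 2016.
Framing is complete: Jul 22, 2016 + 10 days = Aug 1, 2016.
The roof is dried-in: Aug 1, 2016 + 8 days = Aug 9, 2016.
Both prerequisites met — drywall is hung (Sep 18, 2016), the roof is dried-in (Aug 9, 2016); the later is Sep 18, 2016.
Interior paint is finished: Sep 18, 2016 + 19 days = Oct 7, 2016.

7 October 2016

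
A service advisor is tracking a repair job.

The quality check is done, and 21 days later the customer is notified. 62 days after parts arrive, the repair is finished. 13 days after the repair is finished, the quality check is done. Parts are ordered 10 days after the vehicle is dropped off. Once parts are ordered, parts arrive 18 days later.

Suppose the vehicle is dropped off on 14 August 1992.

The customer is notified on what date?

The vehicle is dropped off: Aug 14, 1992.
Parts are ordered: Aug 14, 1992 + 10 days = Aug 24, 1992.
Parts arrive: Aug 24, 1992 + 18 days = Sep 11, 1992.
The repair is finished: Sep 11, 1992 + 62 days = Nov 12, 1992.
The quality check is done: Nov 12, 1992 + 13 days = Nov 25, 1992.
The customer is notified: Nov 25, 1992 + 21 days = Dec 16, 1992.

16 December 1992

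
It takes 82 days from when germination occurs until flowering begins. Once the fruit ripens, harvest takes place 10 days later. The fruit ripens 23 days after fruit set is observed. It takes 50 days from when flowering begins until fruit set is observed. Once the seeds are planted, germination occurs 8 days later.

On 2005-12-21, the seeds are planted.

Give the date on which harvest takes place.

2006-06-12

The seeds are planted: Dec 21, 2005.
Germination occurs: Dec 21, 2005 + 8 days = Dec 29, 2005.
Flowering begins: Dec 29, 2005 + 82 days = Mar 21, 2006.
Fruit set is observed: Mar 21, 2006 + 50 days = May 10, 2006.
The fruit ripens: May 10, 2006 + 23 days = Jun 2, 2006.
Harvest takes place: Jun 2, 2006 + 10 days = Jun 12, 2006.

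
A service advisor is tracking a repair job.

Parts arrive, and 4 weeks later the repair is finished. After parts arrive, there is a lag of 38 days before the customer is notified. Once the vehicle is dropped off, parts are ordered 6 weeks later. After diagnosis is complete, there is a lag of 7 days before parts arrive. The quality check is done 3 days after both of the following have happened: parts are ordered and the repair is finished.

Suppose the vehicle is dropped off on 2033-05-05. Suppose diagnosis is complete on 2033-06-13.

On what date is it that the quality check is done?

2033-07-21

The vehicle is dropped off: May 5, 2033.
Parts are ordered: May 5, 2033 + 6 weeks = Jun 16, 2033.
Diagnosis is complete: Jun 13, 2033.
Parts arrive: Jun 13, 2033 + 7 days = Jun 20, 2033.
The repair is finished: Jun 20, 2033 + 4 weeks = Jul 18, 2033.
Both prerequisites met — parts are ordered (Jun 16, 2033), the repair is finished (Jul 18, 2033); the later is Jul 18, 2033.
The quality check is done: Jul 18, 2033 + 3 days = Jul 21, 2033.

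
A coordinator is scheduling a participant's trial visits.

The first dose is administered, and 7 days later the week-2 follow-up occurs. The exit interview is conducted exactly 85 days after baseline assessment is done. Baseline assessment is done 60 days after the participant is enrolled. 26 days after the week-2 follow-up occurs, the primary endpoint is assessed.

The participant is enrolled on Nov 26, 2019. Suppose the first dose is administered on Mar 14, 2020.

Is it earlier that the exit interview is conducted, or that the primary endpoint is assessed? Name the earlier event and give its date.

The primary endpoint is assessed — Apr 16, 2020

The participant is enrolled: Nov 26, 2019.
Baseline assessment is done: Nov 26, 2019 + 60 days = Jan 25, 2020.
The exit interview is conducted: Jan 25, 2020 + 85 days = Apr 19, 2020.
The first dose is administered: Mar 14, 2020.
The week-2 follow-up occurs: Mar 14, 2020 + 7 days = Mar 21, 2020.
The primary endpoint is assessed: Mar 21, 2020 + 26 days = Apr 16, 2020.
Comparing: the exit interview is conducted on Apr 19, 2020 vs the primary endpoint is assessed on Apr 16, 2020. Earlier: the primary endpoint is assessed.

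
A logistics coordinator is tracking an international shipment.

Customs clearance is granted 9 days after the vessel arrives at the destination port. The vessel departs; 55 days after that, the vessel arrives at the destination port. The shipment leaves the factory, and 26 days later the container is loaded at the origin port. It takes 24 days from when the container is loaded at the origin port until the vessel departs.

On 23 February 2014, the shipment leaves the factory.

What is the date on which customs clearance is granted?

The shipment leaves the factory: Feb 23, 2014.
The container is loaded at the origin port: Feb 23, 2014 + 26 days = Mar 21, 2014.
The vessel departs: Mar 21, 2014 + 24 days = Apr 14, 2014.
The vessel arrives at the destination port: Apr 14, 2014 + 55 days = Jun 8, 2014.
Customs clearance is granted: Jun 8, 2014 + 9 days = Jun 17, 2014.

17 June 2014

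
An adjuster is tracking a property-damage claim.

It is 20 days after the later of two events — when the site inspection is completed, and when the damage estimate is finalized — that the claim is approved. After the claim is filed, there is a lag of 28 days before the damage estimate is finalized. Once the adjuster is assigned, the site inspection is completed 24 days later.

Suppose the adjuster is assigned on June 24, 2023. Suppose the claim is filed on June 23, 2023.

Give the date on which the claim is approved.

The adjuster is assigned: Jun 24, 2023.
The site inspection is completed: Jun 24, 2023 + 24 days = Jul 18, 2023.
The claim is filed: Jun 23, 2023.
The damage estimate is finalized: Jun 23, 2023 + 28 days = Jul 21, 2023.
Both prerequisites met — the site inspection is completed (Jul 18, 2023), the damage estimate is finalized (Jul 21, 2023); the later is Jul 21, 2023.
The claim is approved: Jul 21, 2023 + 20 days = Aug 10, 2023.

August 10, 2023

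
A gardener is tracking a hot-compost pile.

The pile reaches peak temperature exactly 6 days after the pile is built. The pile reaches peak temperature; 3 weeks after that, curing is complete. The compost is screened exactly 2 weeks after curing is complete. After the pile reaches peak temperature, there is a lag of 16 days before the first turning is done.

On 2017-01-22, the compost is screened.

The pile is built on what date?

The compost is screened: Jan 22, 2017.
Curing is complete: Jan 22, 2017 − 2 weeks = Jan 8, 2017.
The pile reaches peak temperature: Jan 8, 2017 − 3 weeks = Dec 18, 2016.
The pile is built: Dec 18, 2016 − 6 days = Dec 12, 2016.

2016-12-12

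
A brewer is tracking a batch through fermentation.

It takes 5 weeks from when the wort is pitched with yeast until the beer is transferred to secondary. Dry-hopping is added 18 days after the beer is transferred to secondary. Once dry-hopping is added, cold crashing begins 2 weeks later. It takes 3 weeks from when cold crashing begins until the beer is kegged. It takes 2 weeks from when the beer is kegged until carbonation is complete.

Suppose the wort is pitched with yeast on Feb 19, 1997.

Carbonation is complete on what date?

Jun 1, 1997

The wort is pitched with yeast: Feb 19, 1997.
The beer is transferred to secondary: Feb 19, 1997 + 5 weeks = Mar 26, 1997.
Dry-hopping is added: Mar 26, 1997 + 18 days = Apr 13, 1997.
Cold crashing begins: Apr 13, 1997 + 2 weeks = Apr 27, 1997.
The beer is kegged: Apr 27, 1997 + 3 weeks = May 18, 1997.
Carbonation is complete: May 18, 1997 + 2 weeks = Jun 1, 1997.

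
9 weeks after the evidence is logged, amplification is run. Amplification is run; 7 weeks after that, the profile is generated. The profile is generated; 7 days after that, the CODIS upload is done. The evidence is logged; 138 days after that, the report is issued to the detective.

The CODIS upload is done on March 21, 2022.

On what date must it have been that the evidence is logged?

November 22, 2021

The CODIS upload is done: Mar 21, 2022.
The profile is generated: Mar 21, 2022 − 7 days = Mar 14, 2022.
Amplification is run: Mar 14, 2022 − 7 weeks = Jan 24, 2022.
The evidence is logged: Jan 24, 2022 − 9 weeks = Nov 22, 2021.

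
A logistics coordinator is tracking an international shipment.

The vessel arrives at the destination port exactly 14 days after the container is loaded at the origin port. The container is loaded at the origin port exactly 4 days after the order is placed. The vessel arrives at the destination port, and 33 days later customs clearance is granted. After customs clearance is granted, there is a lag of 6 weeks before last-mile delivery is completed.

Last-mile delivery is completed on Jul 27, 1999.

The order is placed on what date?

Last-mile delivery is completed: Jul 27, 1999.
Customs clearance is granted: Jul 27, 1999 − 6 weeks = Jun 15, 1999.
The vessel arrives at the destination port: Jun 15, 1999 − 33 days = May 13, 1999.
The container is loaded at the origin port: May 13, 1999 − 14 days = Apr 29, 1999.
The order is placed: Apr 29, 1999 − 4 days = Apr 25, 1999.

Apr 25, 1999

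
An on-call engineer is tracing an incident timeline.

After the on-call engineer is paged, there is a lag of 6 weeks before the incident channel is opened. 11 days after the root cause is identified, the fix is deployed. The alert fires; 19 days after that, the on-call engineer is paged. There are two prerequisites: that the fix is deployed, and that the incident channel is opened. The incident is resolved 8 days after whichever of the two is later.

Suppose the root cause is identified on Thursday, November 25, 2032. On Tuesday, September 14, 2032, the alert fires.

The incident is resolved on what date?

Tuesday, December 14, 2032

The root cause is identified: Nov 25, 2032.
The fix is deployed: Nov 25, 2032 + 11 days = Dec 6, 2032.
The alert fires: Sep 14, 2032.
The on-call engineer is paged: Sep 14, 2032 + 19 days = Oct 3, 2032.
The incident channel is opened: Oct 3, 2032 + 6 weeks = Nov 14, 2032.
Both prerequisites met — the fix is deployed (Dec 6, 2032), the incident channel is opened (Nov 14, 2032); the later is Dec 6, 2032.
The incident is resolved: Dec 6, 2032 + 8 days = Dec 14, 2032.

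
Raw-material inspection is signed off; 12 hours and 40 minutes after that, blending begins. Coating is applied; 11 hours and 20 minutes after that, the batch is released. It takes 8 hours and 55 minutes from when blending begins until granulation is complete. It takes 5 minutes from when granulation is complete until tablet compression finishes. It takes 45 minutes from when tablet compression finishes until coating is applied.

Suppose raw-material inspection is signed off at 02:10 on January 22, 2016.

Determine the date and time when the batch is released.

11:55 on January 23, 2016

Raw-material inspection is signed off: 02:10 Jan 22, 2016.
Blending begins: 02:10 Jan 22, 2016 + 12h40m = 14:50 Jan 22, 2016.
Granulation is complete: 14:50 Jan 22, 2016 + 8h55m = 23:45 Jan 22, 2016.
Tablet compression finishes: 23:45 Jan 22, 2016 + 5m = 23:50 Jan 22, 2016.
Coating is applied: 23:50 Jan 22, 2016 + 45m = 00:35 Jan 23, 2016.
The batch is released: 00:35 Jan 23, 2016 + 11h20m = 11:55 Jan 23, 2016.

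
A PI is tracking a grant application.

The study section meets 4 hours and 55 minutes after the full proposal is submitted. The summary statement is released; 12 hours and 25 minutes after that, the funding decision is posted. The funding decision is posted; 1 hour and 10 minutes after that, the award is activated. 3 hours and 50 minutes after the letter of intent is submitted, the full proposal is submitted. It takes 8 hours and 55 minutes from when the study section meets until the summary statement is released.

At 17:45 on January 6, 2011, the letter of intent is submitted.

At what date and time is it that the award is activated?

The letter of intent is submitted: 17:45 Jan 6, 2011.
The full proposal is submitted: 17:45 Jan 6, 2011 + 3h50m = 21:35 Jan 6, 2011.
The study section meets: 21:35 Jan 6, 2011 + 4h55m = 02:30 Jan 7, 2011.
The summary statement is released: 02:30 Jan 7, 2011 + 8h55m = 11:25 Jan 7, 2011.
The funding decision is posted: 11:25 Jan 7, 2011 + 12h25m = 23:50 Jan 7, 2011.
The award is activated: 23:50 Jan 7, 2011 + 1h10m = 01:00 Jan 8, 2011.

01:00 on January 8, 2011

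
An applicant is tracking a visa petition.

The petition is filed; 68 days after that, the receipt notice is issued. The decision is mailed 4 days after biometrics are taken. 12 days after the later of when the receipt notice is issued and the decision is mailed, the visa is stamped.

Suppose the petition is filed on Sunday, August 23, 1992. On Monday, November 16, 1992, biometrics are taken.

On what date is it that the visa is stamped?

The petition is filed: Aug 23, 1992.
The receipt notice is issued: Aug 23, 1992 + 68 days = Oct 30, 1992.
Biometrics are taken: Nov 16, 1992.
The decision is mailed: Nov 16, 1992 + 4 days = Nov 20, 1992.
Both prerequisites met — the receipt notice is issued (Oct 30, 1992), the decision is mailed (Nov 20, 1992); the later is Nov 20, 1992.
The visa is stamped: Nov 20, 1992 + 12 days = Dec 2, 1992.

Wednesday, December 2, 1992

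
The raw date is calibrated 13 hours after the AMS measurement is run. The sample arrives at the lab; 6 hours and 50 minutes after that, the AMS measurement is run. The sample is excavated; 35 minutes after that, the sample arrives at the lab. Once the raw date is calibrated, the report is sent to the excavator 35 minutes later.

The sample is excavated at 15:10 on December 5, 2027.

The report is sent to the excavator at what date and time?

12:10 on December 6, 2027

The sample is excavated: 15:10 Dec 5, 2027.
The sample arrives at the lab: 15:10 Dec 5, 2027 + 35m = 15:45 Dec 5, 2027.
The AMS measurement is run: 15:45 Dec 5, 2027 + 6h50m = 22:35 Dec 5, 2027.
The raw date is calibrated: 22:35 Dec 5, 2027 + 13h = 11:35 Dec 6, 2027.
The report is sent to the excavator: 11:35 Dec 6, 2027 + 35m = 12:10 Dec 6, 2027.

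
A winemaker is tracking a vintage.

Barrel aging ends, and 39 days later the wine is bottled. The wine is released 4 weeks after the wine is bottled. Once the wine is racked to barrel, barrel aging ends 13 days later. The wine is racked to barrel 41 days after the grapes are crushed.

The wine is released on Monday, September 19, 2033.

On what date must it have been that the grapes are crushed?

The wine is released: Sep 19, 2033.
The wine is bottled: Sep 19, 2033 − 4 weeks = Aug 22, 2033.
Barrel aging ends: Aug 22, 2033 − 39 days = Jul 14, 2033.
The wine is racked to barrel: Jul 14, 2033 − 13 days = Jul 1, 2033.
The grapes are crushed: Jul 1, 2033 − 41 days = May 21, 2033.

Saturday, May 21, 2033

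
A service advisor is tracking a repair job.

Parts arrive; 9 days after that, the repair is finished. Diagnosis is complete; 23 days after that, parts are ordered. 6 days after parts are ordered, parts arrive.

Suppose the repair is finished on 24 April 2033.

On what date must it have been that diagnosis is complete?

17 March 2033

The repair is finished: Apr 24, 2033.
Parts arrive: Apr 24, 2033 − 9 days = Apr 15, 2033.
Parts are ordered: Apr 15, 2033 − 6 days = Apr 9, 2033.
Diagnosis is complete: Apr 9, 2033 − 23 days = Mar 17, 2033.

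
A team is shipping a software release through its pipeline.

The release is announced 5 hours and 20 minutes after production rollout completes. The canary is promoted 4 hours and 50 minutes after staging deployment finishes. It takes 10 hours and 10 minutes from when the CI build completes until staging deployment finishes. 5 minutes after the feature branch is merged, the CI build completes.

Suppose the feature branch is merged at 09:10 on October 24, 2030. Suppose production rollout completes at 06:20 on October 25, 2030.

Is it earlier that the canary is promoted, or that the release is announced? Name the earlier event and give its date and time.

The canary is promoted — 00:15 on October 25, 2030

The feature branch is merged: 09:10 Oct 24, 2030.
The CI build completes: 09:10 Oct 24, 2030 + 5m = 09:15 Oct 24, 2030.
Staging deployment finishes: 09:15 Oct 24, 2030 + 10h10m = 19:25 Oct 24, 2030.
The canary is promoted: 19:25 Oct 24, 2030 + 4h50m = 00:15 Oct 25, 2030.
Production rollout completes: 06:20 Oct 25, 2030.
The release is announced: 06:20 Oct 25, 2030 + 5h20m = 11:40 Oct 25, 2030.
Comparing: the canary is promoted at 00:15 Oct 25, 2030 vs the release is announced at 11:40 Oct 25, 2030. Earlier: the canary is promoted.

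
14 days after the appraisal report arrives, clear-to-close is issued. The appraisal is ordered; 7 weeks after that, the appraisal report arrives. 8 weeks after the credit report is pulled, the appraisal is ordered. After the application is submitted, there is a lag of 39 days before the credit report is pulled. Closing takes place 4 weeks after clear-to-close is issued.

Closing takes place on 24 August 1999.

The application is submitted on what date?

19 February 1999

Closing takes place: Aug 24, 1999.
Clear-to-close is issued: Aug 24, 1999 − 4 weeks = Jul 27, 1999.
The appraisal report arrives: Jul 27, 1999 − 14 days = Jul 13, 1999.
The appraisal is ordered: Jul 13, 1999 − 7 weeks = May 25, 1999.
The credit report is pulled: May 25, 1999 − 8 weeks = Mar 30, 1999.
The application is submitted: Mar 30, 1999 − 39 days = Feb 19, 1999.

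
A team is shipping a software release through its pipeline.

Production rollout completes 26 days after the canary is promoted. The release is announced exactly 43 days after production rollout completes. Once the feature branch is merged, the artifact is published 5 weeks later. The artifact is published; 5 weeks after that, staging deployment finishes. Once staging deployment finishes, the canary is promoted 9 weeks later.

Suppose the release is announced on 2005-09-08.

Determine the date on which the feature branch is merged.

2005-02-18

The release is announced: Sep 8, 2005.
Production rollout completes: Sep 8, 2005 − 43 days = Jul 27, 2005.
The canary is promoted: Jul 27, 2005 − 26 days = Jul 1, 2005.
Staging deployment finishes: Jul 1, 2005 − 9 weeks = Apr 29, 2005.
The artifact is published: Apr 29, 2005 − 5 weeks = Mar 25, 2005.
The feature branch is merged: Mar 25, 2005 − 5 weeks = Feb 18, 2005.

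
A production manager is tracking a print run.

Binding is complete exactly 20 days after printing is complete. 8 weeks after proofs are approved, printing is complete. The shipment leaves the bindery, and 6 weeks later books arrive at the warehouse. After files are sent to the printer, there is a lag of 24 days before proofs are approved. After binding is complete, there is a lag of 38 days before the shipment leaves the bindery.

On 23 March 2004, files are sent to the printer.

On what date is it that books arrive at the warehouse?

Files are sent to the printer: Mar 23, 2004.
Proofs are approved: Mar 23, 2004 + 24 days = Apr 16, 2004.
Printing is complete: Apr 16, 2004 + 8 weeks = Jun 11, 2004.
Binding is complete: Jun 11, 2004 + 20 days = Jul 1, 2004.
The shipment leaves the bindery: Jul 1, 2004 + 38 days = Aug 8, 2004.
Books arrive at the warehouse: Aug 8, 2004 + 6 weeks = Sep 19, 2004.

19 September 2004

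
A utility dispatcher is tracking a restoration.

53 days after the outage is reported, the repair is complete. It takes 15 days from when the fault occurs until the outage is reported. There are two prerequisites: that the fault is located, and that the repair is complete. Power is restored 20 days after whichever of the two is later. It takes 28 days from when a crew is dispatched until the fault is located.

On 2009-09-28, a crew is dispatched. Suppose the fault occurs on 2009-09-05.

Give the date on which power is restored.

2009-12-02

A crew is dispatched: Sep 28, 2009.
The fault is located: Sep 28, 2009 + 28 days = Oct 26, 2009.
The fault occurs: Sep 5, 2009.
The outage is reported: Sep 5, 2009 + 15 days = Sep 20, 2009.
The repair is complete: Sep 20, 2009 + 53 days = Nov 12, 2009.
Both prerequisites met — the fault is located (Oct 26, 2009), the repair is complete (Nov 12, 2009); the later is Nov 12, 2009.
Power is restored: Nov 12, 2009 + 20 days = Dec 2, 2009.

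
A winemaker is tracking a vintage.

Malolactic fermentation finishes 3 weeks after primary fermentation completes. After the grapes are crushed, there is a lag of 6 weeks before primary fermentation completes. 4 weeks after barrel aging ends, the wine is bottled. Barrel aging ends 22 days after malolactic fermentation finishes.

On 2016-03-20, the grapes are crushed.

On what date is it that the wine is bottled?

2016-07-11

The grapes are crushed: Mar 20, 2016.
Primary fermentation completes: Mar 20, 2016 + 6 weeks = May 1, 2016.
Malolactic fermentation finishes: May 1, 2016 + 3 weeks = May 22, 2016.
Barrel aging ends: May 22, 2016 + 22 days = Jun 13, 2016.
The wine is bottled: Jun 13, 2016 + 4 weeks = Jul 11, 2016.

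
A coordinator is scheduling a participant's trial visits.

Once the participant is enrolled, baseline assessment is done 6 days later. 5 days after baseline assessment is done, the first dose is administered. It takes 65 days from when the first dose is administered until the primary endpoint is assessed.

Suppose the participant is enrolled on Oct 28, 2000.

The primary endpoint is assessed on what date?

The participant is enrolled: Oct 28, 2000.
Baseline assessment is done: Oct 28, 2000 + 6 days = Nov 3, 2000.
The first dose is administered: Nov 3, 2000 + 5 days = Nov 8, 2000.
The primary endpoint is assessed: Nov 8, 2000 + 65 days = Jan 12, 2001.

Jan 12, 2001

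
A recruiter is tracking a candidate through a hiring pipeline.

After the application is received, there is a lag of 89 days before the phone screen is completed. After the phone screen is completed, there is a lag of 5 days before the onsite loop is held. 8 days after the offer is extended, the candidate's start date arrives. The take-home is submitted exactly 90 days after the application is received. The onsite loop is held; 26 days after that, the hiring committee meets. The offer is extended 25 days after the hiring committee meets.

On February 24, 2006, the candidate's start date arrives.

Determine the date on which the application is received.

The candidate's start date arrives: Feb 24, 2006.
The offer is extended: Feb 24, 2006 − 8 days = Feb 16, 2006.
The hiring committee meets: Feb 16, 2006 − 25 days = Jan 22, 2006.
The onsite loop is held: Jan 22, 2006 − 26 days = Dec 27, 2005.
The phone screen is completed: Dec 27, 2005 − 5 days = Dec 22, 2005.
The application is received: Dec 22, 2005 − 89 days = Sep 24, 2005.

September 24, 2005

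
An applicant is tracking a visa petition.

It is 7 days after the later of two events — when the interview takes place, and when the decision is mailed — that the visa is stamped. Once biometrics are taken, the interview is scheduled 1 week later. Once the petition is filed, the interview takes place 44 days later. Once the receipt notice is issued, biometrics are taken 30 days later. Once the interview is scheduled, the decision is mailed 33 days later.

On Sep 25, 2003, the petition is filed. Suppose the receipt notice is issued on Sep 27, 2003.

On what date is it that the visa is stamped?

The petition is filed: Sep 25, 2003.
The interview takes place: Sep 25, 2003 + 44 days = Nov 8, 2003.
The receipt notice is issued: Sep 27, 2003.
Biometrics are taken: Sep 27, 2003 + 30 days = Oct 27, 2003.
The interview is scheduled: Oct 27, 2003 + 1 week = Nov 3, 2003.
The decision is mailed: Nov 3, 2003 + 33 days = Dec 6, 2003.
Both prerequisites met — the interview takes place (Nov 8, 2003), the decision is mailed (Dec 6, 2003); the later is Dec 6, 2003.
The visa is stamped: Dec 6, 2003 + 7 days = Dec 13, 2003.

Dec 13, 2003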